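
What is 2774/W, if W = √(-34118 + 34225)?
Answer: 2774*√107/107 ≈ 268.17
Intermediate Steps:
W = √107 ≈ 10.344
2774/W = 2774/(√107) = 2774*(√107/107) = 2774*√107/107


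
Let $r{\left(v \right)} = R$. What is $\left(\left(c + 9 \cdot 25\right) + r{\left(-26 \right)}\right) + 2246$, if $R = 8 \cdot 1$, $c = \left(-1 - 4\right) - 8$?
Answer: $2466$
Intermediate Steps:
$c = -13$ ($c = -5 - 8 = -13$)
$R = 8$
$r{\left(v \right)} = 8$
$\left(\left(c + 9 \cdot 25\right) + r{\left(-26 \right)}\right) + 2246 = \left(\left(-13 + 9 \cdot 25\right) + 8\right) + 2246 = \left(\left(-13 + 225\right) + 8\right) + 2246 = \left(212 + 8\right) + 2246 = 220 + 2246 = 2466$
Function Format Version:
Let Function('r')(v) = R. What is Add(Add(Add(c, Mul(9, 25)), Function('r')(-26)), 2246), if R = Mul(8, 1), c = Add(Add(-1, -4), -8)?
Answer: 2466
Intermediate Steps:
c = -13 (c = Add(-5, -8) = -13)
R = 8
Function('r')(v) = 8
Add(Add(Add(c, Mul(9, 25)), Function('r')(-26)), 2246) = Add(Add(Add(-13, Mul(9, 25)), 8), 2246) = Add(Add(Add(-13, 225), 8), 2246) = Add(Add(212, 8), 2246) = Add(220, 2246) = 2466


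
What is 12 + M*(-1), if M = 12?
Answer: 0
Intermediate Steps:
12 + M*(-1) = 12 + 12*(-1) = 12 - 12 = 0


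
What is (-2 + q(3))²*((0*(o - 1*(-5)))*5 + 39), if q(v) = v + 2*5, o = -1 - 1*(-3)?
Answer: 4719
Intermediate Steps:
o = 2 (o = -1 + 3 = 2)
q(v) = 10 + v (q(v) = v + 10 = 10 + v)
(-2 + q(3))²*((0*(o - 1*(-5)))*5 + 39) = (-2 + (10 + 3))²*((0*(2 - 1*(-5)))*5 + 39) = (-2 + 13)²*((0*(2 + 5))*5 + 39) = 11²*((0*7)*5 + 39) = 121*(0*5 + 39) = 121*(0 + 39) = 121*39 = 4719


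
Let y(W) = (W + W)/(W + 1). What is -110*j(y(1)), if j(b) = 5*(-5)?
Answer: 2750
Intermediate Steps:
y(W) = 2*W/(1 + W) (y(W) = (2*W)/(1 + W) = 2*W/(1 + W))
j(b) = -25
-110*j(y(1)) = -110*(-25) = 2750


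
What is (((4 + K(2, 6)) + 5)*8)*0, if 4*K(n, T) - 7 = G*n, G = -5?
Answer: 0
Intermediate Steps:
K(n, T) = 7/4 - 5*n/4 (K(n, T) = 7/4 + (-5*n)/4 = 7/4 - 5*n/4)
(((4 + K(2, 6)) + 5)*8)*0 = (((4 + (7/4 - 5/4*2)) + 5)*8)*0 = (((4 + (7/4 - 5/2)) + 5)*8)*0 = (((4 - 3/4) + 5)*8)*0 = ((13/4 + 5)*8)*0 = ((33/4)*8)*0 = 66*0 = 0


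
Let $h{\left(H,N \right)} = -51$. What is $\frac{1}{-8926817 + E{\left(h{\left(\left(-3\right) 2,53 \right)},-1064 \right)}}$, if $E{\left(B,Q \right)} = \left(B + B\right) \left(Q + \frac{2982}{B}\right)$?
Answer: $- \frac{1}{8812325} \approx -1.1348 \cdot 10^{-7}$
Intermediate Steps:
$E{\left(B,Q \right)} = 2 B \left(Q + \frac{2982}{B}\right)$
$\frac{1}{-8926817 + E{\left(h{\left(\left(-3\right) 2,53 \right)},-1064 \right)}} = \frac{1}{-8926817 + \left(5964 + 2 \left(-51\right) \left(-1064\right)\right)} = \frac{1}{-8926817 + \left(5964 + 108528\right)} = \frac{1}{-8926817 + 114492} = \frac{1}{-8812325} = - \frac{1}{8812325}$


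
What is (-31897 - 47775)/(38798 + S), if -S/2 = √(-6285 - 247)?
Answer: -772778564/376327733 - 79672*I*√1633/376327733 ≈ -2.0535 - 0.0085552*I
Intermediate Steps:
S = -4*I*√1633 (S = -2*√(-6285 - 247) = -4*I*√1633 ≈ -161.64*I)
(-31897 - 47775)/(38798 + S) = (-31897 - 47775)/(38798 - 4*I*√1633) = -79672/(38798 - 4*I*√1633)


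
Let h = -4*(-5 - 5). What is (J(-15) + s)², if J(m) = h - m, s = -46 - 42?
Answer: 1089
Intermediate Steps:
s = -88
h = 40 (h = -4*(-10) = 40)
J(m) = 40 - m
(J(-15) + s)² = ((40 - 1*(-15)) - 88)² = ((40 + 15) - 88)² = (55 - 88)² = (-33)² = 1089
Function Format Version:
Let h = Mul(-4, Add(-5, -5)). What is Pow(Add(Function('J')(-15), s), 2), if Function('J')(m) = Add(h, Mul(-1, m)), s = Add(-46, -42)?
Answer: 1089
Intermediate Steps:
s = -88
h = 40 (h = Mul(-4, -10) = 40)
Function('J')(m) = Add(40, Mul(-1, m))
Pow(Add(Function('J')(-15), s), 2) = Pow(Add(Add(40, Mul(-1, -15)), -88), 2) = Pow(Add(Add(40, 15), -88), 2) = Pow(Add(55, -88), 2) = Pow(-33, 2) = 1089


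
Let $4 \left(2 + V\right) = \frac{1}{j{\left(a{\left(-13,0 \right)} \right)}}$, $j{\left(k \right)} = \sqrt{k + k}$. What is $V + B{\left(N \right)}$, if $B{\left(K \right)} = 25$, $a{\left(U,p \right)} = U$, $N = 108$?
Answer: $23 - \frac{i \sqrt{26}}{104} \approx 23.0 - 0.049029 i$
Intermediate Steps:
$j{\left(k \right)} = \sqrt{2} \sqrt{k}$ ($j{\left(k \right)} = \sqrt{2 k} = \sqrt{2} \sqrt{k}$)
$V = -2 - \frac{i \sqrt{26}}{104}$ ($V = -2 + \frac{1}{4 \sqrt{2} \sqrt{-13}} = -2 + \frac{1}{4 \sqrt{2} i \sqrt{13}} = -2 + \frac{1}{4 i \sqrt{26}} = -2 + \frac{\left(- \frac{1}{26}\right) i \sqrt{26}}{4} = -2 - \frac{i \sqrt{26}}{104} \approx -2.0 - 0.049029 i$)
$V + B{\left(N \right)} = \left(-2 - \frac{i \sqrt{26}}{104}\right) + 25 = 23 - \frac{i \sqrt{26}}{104}$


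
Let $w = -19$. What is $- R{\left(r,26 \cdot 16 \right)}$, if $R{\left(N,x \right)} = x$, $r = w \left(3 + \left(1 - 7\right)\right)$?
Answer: $-416$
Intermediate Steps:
$r = 57$ ($r = - 19 \left(3 + \left(1 - 7\right)\right) = - 19 \left(3 - 6\right) = \left(-19\right) \left(-3\right) = 57$)
$- R{\left(r,26 \cdot 16 \right)} = - 26 \cdot 16 = \left(-1\right) 416 = -416$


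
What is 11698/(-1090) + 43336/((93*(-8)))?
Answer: -3496222/50685 ≈ -68.979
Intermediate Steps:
11698/(-1090) + 43336/((93*(-8))) = 11698*(-1/1090) + 43336/(-744) = -5849/545 + 43336*(-1/744) = -5849/545 - 5417/93 = -3496222/50685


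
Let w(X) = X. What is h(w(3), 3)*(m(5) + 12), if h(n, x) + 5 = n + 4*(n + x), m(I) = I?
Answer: 374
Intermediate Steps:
h(n, x) = -5 + 4*x + 5*n (h(n, x) = -5 + (n + 4*(n + x)) = -5 + (n + (4*n + 4*x)) = -5 + (4*x + 5*n) = -5 + 4*x + 5*n)
h(w(3), 3)*(m(5) + 12) = (-5 + 4*3 + 5*3)*(5 + 12) = (-5 + 12 + 15)*17 = 22*17 = 374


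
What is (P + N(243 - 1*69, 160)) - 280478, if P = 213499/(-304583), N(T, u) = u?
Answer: -85380310893/304583 ≈ -2.8032e+5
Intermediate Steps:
P = -213499/304583 (P = 213499*(-1/304583) = -213499/304583 ≈ -0.70096)
(P + N(243 - 1*69, 160)) - 280478 = (-213499/304583 + 160) - 280478 = 48519781/304583 - 280478 = -85380310893/304583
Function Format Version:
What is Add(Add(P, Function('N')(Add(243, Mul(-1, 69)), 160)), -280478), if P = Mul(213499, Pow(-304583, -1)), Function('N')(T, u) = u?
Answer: Rational(-85380310893, 304583) ≈ -2.8032e+5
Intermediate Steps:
P = Rational(-213499, 304583) (P = Mul(213499, Rational(-1, 304583)) = Rational(-213499, 304583) ≈ -0.70096)
Add(Add(P, Function('N')(Add(243, Mul(-1, 69)), 160)), -280478) = Add(Add(Rational(-213499, 304583), 160), -280478) = Add(Rational(48519781, 304583), -280478) = Rational(-85380310893, 304583)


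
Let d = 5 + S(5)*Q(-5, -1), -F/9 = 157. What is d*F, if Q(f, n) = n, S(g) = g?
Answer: 0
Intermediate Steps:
F = -1413 (F = -9*157 = -1413)
d = 0 (d = 5 + 5*(-1) = 5 - 5 = 0)
d*F = 0*(-1413) = 0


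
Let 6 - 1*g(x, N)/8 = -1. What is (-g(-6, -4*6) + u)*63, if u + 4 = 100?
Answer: 2520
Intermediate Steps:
g(x, N) = 56 (g(x, N) = 48 - 8*(-1) = 48 + 8 = 56)
u = 96 (u = -4 + 100 = 96)
(-g(-6, -4*6) + u)*63 = (-1*56 + 96)*63 = (-56 + 96)*63 = 40*63 = 2520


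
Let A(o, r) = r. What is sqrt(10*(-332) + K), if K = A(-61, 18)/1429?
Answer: 19*I*sqrt(18779918)/1429 ≈ 57.619*I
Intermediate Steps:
K = 18/1429 ≈ 0.012596
sqrt(10*(-332) + K) = sqrt(10*(-332) + 18/1429) = sqrt(-3320 + 18/1429) = sqrt(-4744262/1429) = 19*I*sqrt(18779918)/1429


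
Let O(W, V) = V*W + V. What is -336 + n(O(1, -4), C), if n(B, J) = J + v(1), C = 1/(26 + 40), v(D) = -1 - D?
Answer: -22307/66 ≈ -337.98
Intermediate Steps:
O(W, V) = V + V*W
C = 1/66 ≈ 0.015152
n(B, J) = -2 + J (n(B, J) = J + (-1 - 1*1) = J + (-1 - 1) = J - 2 = -2 + J)
-336 + n(O(1, -4), C) = -336 + (-2 + 1/66) = -336 - 131/66 = -22307/66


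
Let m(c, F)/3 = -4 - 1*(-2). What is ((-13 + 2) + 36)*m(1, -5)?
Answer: -150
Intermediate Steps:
m(c, F) = -6 (m(c, F) = 3*(-4 - 1*(-2)) = 3*(-4 + 2) = 3*(-2) = -6)
((-13 + 2) + 36)*m(1, -5) = ((-13 + 2) + 36)*(-6) = (-11 + 36)*(-6) = 25*(-6) = -150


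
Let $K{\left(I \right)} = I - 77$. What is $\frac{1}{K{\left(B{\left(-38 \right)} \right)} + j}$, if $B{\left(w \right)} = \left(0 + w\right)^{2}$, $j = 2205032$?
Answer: $\frac{1}{2206399} \approx 4.5323 \cdot 10^{-7}$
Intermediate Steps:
$B{\left(w \right)} = w^{2}$
$K{\left(I \right)} = -77 + I$
$\frac{1}{K{\left(B{\left(-38 \right)} \right)} + j} = \frac{1}{\left(-77 + \left(-38\right)^{2}\right) + 2205032} = \frac{1}{\left(-77 + 1444\right) + 2205032} = \frac{1}{1367 + 2205032} = \frac{1}{2206399}$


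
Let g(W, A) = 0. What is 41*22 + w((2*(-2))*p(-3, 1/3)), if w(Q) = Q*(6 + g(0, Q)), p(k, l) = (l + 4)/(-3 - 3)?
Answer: 2758/3 ≈ 919.33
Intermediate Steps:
p(k, l) = -⅔ - l/6 (p(k, l) = (4 + l)/(-6) = (4 + l)*(-⅙) = -⅔ - l/6)
w(Q) = 6*Q (w(Q) = Q*(6 + 0) = Q*6 = 6*Q)
41*22 + w((2*(-2))*p(-3, 1/3)) = 41*22 + 6*((2*(-2))*(-⅔ - ⅙/3)) = 902 + 6*(-4*(-⅔ - ⅙*⅓)) = 902 + 6*(-4*(-⅔ - 1/18)) = 902 + 6*(-4*(-13/18)) = 902 + 6*(26/9) = 902 + 52/3 = 2758/3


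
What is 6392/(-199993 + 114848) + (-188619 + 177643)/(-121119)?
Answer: 160358872/10312677255 ≈ 0.015550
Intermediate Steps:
6392/(-199993 + 114848) + (-188619 + 177643)/(-121119) = 6392/(-85145) - 10976*(-1/121119) = 6392*(-1/85145) + 10976/121119 = -6392/85145 + 10976/121119 = 160358872/10312677255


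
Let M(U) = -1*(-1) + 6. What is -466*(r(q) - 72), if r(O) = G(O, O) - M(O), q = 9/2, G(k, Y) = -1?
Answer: 37280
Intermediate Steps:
q = 9/2 (q = 9*(½) = 9/2 ≈ 4.5000)
M(U) = 7 (M(U) = 1 + 6 = 7)
r(O) = -8 (r(O) = -1 - 1*7 = -1 - 7 = -8)
-466*(r(q) - 72) = -466*(-8 - 72) = -466*(-80) = 37280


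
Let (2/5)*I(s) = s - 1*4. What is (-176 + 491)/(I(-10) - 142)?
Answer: -105/59 ≈ -1.7797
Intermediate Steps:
I(s) = -10 + 5*s/2 (I(s) = 5*(s - 1*4)/2 = 5*(s - 4)/2 = 5*(-4 + s)/2 = -10 + 5*s/2)
(-176 + 491)/(I(-10) - 142) = (-176 + 491)/((-10 + (5/2)*(-10)) - 142) = 315/((-10 - 25) - 142) = 315/(-35 - 142) = 315/(-177) = 315*(-1/177) = -105/59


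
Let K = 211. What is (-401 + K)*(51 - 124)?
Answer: 13870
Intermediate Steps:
(-401 + K)*(51 - 124) = (-401 + 211)*(51 - 124) = -190*(-73) = 13870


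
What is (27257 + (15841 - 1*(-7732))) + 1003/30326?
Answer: 26126637/514 ≈ 50830.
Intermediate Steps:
(27257 + (15841 - 1*(-7732))) + 1003/30326 = (27257 + (15841 + 7732)) + 1003*(1/30326) = (27257 + 23573) + 17/514 = 50830 + 17/514 = 26126637/514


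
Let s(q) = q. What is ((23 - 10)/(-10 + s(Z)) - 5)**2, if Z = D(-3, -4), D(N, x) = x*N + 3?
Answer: 144/25 ≈ 5.7600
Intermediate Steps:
D(N, x) = 3 + N*x (D(N, x) = N*x + 3 = 3 + N*x)
Z = 15 (Z = 3 - 3*(-4) = 3 + 12 = 15)
((23 - 10)/(-10 + s(Z)) - 5)**2 = ((23 - 10)/(-10 + 15) - 5)**2 = (13/5 - 5)**2 = (-12/5)**2 = 144/25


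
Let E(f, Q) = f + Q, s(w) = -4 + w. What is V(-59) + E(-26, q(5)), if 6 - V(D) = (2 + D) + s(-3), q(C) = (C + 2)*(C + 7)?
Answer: 128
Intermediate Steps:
q(C) = (2 + C)*(7 + C)
E(f, Q) = Q + f
V(D) = 11 - D (V(D) = 6 - ((2 + D) + (-4 - 3)) = 6 - ((2 + D) - 7) = 6 - (-5 + D) = 6 + (5 - D) = 11 - D)
V(-59) + E(-26, q(5)) = (11 - 1*(-59)) + ((14 + 5² + 9*5) - 26) = (11 + 59) + ((14 + 25 + 45) - 26) = 70 + (84 - 26) = 70 + 58 = 128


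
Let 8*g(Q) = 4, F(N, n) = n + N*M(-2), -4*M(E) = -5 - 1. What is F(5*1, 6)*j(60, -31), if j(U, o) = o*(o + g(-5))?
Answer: 51057/4 ≈ 12764.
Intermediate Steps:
M(E) = 3/2 (M(E) = -(-5 - 1)/4 = -¼*(-6) = 3/2)
F(N, n) = n + 3*N/2 (F(N, n) = n + N*(3/2) = n + 3*N/2)
g(Q) = ½ (g(Q) = (⅛)*4 = ½)
j(U, o) = o*(½ + o) (j(U, o) = o*(o + ½) = o*(½ + o))
F(5*1, 6)*j(60, -31) = (6 + 3*(5*1)/2)*(-31*(½ - 31)) = (6 + (3/2)*5)*(-31*(-61/2)) = (6 + 15/2)*(1891/2) = (27/2)*(1891/2) = 51057/4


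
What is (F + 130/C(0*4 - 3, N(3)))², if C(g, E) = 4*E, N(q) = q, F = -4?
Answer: 1681/36 ≈ 46.694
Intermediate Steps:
(F + 130/C(0*4 - 3, N(3)))² = (-4 + 130/((4*3)))² = (-4 + 130/12)² = (-4 + 130*(1/12))² = (-4 + 65/6)² = (41/6)² = 1681/36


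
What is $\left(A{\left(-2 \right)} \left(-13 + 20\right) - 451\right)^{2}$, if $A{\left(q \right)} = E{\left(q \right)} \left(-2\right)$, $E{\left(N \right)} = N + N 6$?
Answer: $65025$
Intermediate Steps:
$E{\left(N \right)} = 7 N$ ($E{\left(N \right)} = N + 6 N = 7 N$)
$A{\left(q \right)} = - 14 q$ ($A{\left(q \right)} = 7 q \left(-2\right) = - 14 q$)
$\left(A{\left(-2 \right)} \left(-13 + 20\right) - 451\right)^{2} = \left(\left(-14\right) \left(-2\right) \left(-13 + 20\right) - 451\right)^{2} = \left(28 \cdot 7 - 451\right)^{2} = \left(196 - 451\right)^{2} = \left(-255\right)^{2} = 65025$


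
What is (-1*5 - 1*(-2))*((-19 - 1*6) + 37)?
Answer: -36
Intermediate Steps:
(-1*5 - 1*(-2))*((-19 - 1*6) + 37) = (-5 + 2)*((-19 - 6) + 37) = -3*(-25 + 37) = -3*12 = -36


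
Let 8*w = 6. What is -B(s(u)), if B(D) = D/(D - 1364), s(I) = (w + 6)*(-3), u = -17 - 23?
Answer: -81/5537 ≈ -0.014629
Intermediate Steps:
w = ¾ (w = (⅛)*6 = ¾ ≈ 0.75000)
u = -40
s(I) = -81/4 (s(I) = (¾ + 6)*(-3) = (27/4)*(-3) = -81/4)
B(D) = D/(-1364 + D)
-B(s(u)) = -(-81)/(4*(-1364 - 81/4)) = -(-81)/(4*(-5537/4)) = -(-81)*(-4)/(4*5537) = -1*81/5537 = -81/5537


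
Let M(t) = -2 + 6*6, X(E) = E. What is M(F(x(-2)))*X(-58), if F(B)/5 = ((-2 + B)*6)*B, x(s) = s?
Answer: -1972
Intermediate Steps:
F(B) = 5*B*(-12 + 6*B) (F(B) = 5*(((-2 + B)*6)*B) = 5*((-12 + 6*B)*B) = 5*(B*(-12 + 6*B)) = 5*B*(-12 + 6*B))
M(t) = 34 (M(t) = -2 + 36 = 34)
M(F(x(-2)))*X(-58) = 34*(-58) = -1972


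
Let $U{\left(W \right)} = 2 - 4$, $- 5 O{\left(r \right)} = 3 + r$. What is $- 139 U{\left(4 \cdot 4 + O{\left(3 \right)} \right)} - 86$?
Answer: $192$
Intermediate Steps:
$O{\left(r \right)} = - \frac{3}{5} - \frac{r}{5}$ ($O{\left(r \right)} = - \frac{3 + r}{5} = - \frac{3}{5} - \frac{r}{5}$)
$U{\left(W \right)} = -2$ ($U{\left(W \right)} = 2 - 4 = -2$)
$- 139 U{\left(4 \cdot 4 + O{\left(3 \right)} \right)} - 86 = \left(-139\right) \left(-2\right) - 86 = 278 - 86 = 192$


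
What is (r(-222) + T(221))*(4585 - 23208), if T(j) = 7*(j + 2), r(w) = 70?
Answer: -30374113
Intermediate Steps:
T(j) = 14 + 7*j (T(j) = 7*(2 + j) = 14 + 7*j)
(r(-222) + T(221))*(4585 - 23208) = (70 + (14 + 7*221))*(4585 - 23208) = (70 + (14 + 1547))*(-18623) = (70 + 1561)*(-18623) = 1631*(-18623) = -30374113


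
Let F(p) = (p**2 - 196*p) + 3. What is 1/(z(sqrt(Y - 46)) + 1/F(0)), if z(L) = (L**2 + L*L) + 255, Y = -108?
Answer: -3/158 ≈ -0.018987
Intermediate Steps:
F(p) = 3 + p**2 - 196*p
z(L) = 255 + 2*L**2 (z(L) = (L**2 + L**2) + 255 = 2*L**2 + 255 = 255 + 2*L**2)
1/(z(sqrt(Y - 46)) + 1/F(0)) = 1/((255 + 2*(sqrt(-108 - 46))**2) + 1/(3 + 0**2 - 196*0)) = 1/((255 + 2*(sqrt(-154))**2) + 1/(3 + 0 + 0)) = 1/((255 + 2*(I*sqrt(154))**2) + 1/3) = 1/((255 + 2*(-154)) + 1/3) = 1/((255 - 308) + 1/3) = 1/(-53 + 1/3) = 1/(-158/3) = -3/158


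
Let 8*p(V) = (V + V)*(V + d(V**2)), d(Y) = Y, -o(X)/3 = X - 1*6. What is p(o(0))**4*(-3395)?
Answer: -19045582414662195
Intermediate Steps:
o(X) = 18 - 3*X (o(X) = -3*(X - 1*6) = -3*(X - 6) = -3*(-6 + X) = 18 - 3*X)
p(V) = V*(V + V**2)/4 (p(V) = ((V + V)*(V + V**2))/8 = ((2*V)*(V + V**2))/8 = (2*V*(V + V**2))/8 = V*(V + V**2)/4)
p(o(0))**4*(-3395) = ((18 - 3*0)**2*(1 + (18 - 3*0))/4)**4*(-3395) = ((18 + 0)**2*(1 + (18 + 0))/4)**4*(-3395) = ((1/4)*18**2*(1 + 18))**4*(-3395) = ((1/4)*324*19)**4*(-3395) = 1539**4*(-3395) = 5609891727441*(-3395) = -19045582414662195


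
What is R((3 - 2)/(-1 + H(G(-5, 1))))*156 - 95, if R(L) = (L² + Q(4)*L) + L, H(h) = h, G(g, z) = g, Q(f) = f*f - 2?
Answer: -1442/3 ≈ -480.67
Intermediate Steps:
Q(f) = -2 + f² (Q(f) = f² - 2 = -2 + f²)
R(L) = L² + 15*L (R(L) = (L² + (-2 + 4²)*L) + L = (L² + (-2 + 16)*L) + L = (L² + 14*L) + L = L² + 15*L)
R((3 - 2)/(-1 + H(G(-5, 1))))*156 - 95 = (((3 - 2)/(-1 - 5))*(15 + (3 - 2)/(-1 - 5)))*156 - 95 = ((1/(-6))*(15 + 1/(-6)))*156 - 95 = ((1*(-⅙))*(15 + 1*(-⅙)))*156 - 95 = -(15 - ⅙)/6*156 - 95 = -⅙*89/6*156 - 95 = -89/36*156 - 95 = -1157/3 - 95 = -1442/3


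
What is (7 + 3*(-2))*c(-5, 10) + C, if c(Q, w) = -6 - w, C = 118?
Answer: 102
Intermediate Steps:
(7 + 3*(-2))*c(-5, 10) + C = (7 + 3*(-2))*(-6 - 1*10) + 118 = (7 - 6)*(-6 - 10) + 118 = 1*(-16) + 118 = -16 + 118 = 102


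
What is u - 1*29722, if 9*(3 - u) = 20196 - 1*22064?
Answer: -265603/9 ≈ -29511.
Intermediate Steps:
u = 1895/9 (u = 3 - (20196 - 1*22064)/9 = 3 - (20196 - 22064)/9 = 3 - ⅑*(-1868) = 3 + 1868/9 = 1895/9 ≈ 210.56)
u - 1*29722 = 1895/9 - 1*29722 = 1895/9 - 29722 = -265603/9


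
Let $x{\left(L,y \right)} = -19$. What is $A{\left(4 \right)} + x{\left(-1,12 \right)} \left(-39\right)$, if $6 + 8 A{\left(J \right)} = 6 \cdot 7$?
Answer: $\frac{1491}{2} \approx 745.5$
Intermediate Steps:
$A{\left(J \right)} = \frac{9}{2}$ ($A{\left(J \right)} = - \frac{3}{4} + \frac{6 \cdot 7}{8} = - \frac{3}{4} + \frac{1}{8} \cdot 42 = - \frac{3}{4} + \frac{21}{4} = \frac{9}{2}$)
$A{\left(4 \right)} + x{\left(-1,12 \right)} \left(-39\right) = \frac{9}{2} - -741 = \frac{9}{2} + 741 = \frac{1491}{2}$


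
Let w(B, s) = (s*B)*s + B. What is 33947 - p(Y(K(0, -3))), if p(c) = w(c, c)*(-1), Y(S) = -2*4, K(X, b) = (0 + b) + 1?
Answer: 33427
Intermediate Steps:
w(B, s) = B + B*s² (w(B, s) = (B*s)*s + B = B*s² + B = B + B*s²)
K(X, b) = 1 + b (K(X, b) = b + 1 = 1 + b)
Y(S) = -8
p(c) = -c*(1 + c²) (p(c) = (c*(1 + c²))*(-1) = -c*(1 + c²))
33947 - p(Y(K(0, -3))) = 33947 - (-1*(-8) - 1*(-8)³) = 33947 - (8 - 1*(-512)) = 33947 - (8 + 512) = 33947 - 1*520 = 33947 - 520 = 33427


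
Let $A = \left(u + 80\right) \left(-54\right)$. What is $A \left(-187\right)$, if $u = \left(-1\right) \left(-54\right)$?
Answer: $1353132$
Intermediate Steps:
$u = 54$
$A = -7236$ ($A = \left(54 + 80\right) \left(-54\right) = 134 \left(-54\right) = -7236$)
$A \left(-187\right) = \left(-7236\right) \left(-187\right) = 1353132$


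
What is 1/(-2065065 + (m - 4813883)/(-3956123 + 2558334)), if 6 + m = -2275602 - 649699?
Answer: -1397789/2886517402095 ≈ -4.8425e-7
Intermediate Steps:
m = -2925307 (m = -6 + (-2275602 - 649699) = -6 - 2925301 = -2925307)
1/(-2065065 + (m - 4813883)/(-3956123 + 2558334)) = 1/(-2065065 + (-2925307 - 4813883)/(-3956123 + 2558334)) = 1/(-2065065 - 7739190/(-1397789)) = 1/(-2065065 - 7739190*(-1/1397789)) = 1/(-2065065 + 7739190/1397789) = 1/(-2886517402095/1397789) = -1397789/2886517402095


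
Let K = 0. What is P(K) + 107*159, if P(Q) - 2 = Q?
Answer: 17015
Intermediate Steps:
P(Q) = 2 + Q
P(K) + 107*159 = (2 + 0) + 107*159 = 2 + 17013 = 17015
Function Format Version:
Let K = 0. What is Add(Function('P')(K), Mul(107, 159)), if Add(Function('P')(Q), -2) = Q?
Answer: 17015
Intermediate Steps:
Function('P')(Q) = Add(2, Q)
Add(Function('P')(K), Mul(107, 159)) = Add(Add(2, 0), Mul(107, 159)) = Add(2, 17013) = 17015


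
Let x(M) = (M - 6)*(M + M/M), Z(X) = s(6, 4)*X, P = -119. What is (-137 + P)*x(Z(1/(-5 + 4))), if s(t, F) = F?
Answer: -7680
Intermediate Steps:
Z(X) = 4*X
x(M) = (1 + M)*(-6 + M) (x(M) = (-6 + M)*(M + 1) = (-6 + M)*(1 + M) = (1 + M)*(-6 + M))
(-137 + P)*x(Z(1/(-5 + 4))) = (-137 - 119)*(-6 + (4/(-5 + 4))² - 20/(-5 + 4)) = -256*(-6 + (4/(-1))² - 20/(-1)) = -256*(-6 + (4*(-1))² - 20*(-1)) = -256*(-6 + (-4)² - 5*(-4)) = -256*(-6 + 16 + 20) = -256*30 = -7680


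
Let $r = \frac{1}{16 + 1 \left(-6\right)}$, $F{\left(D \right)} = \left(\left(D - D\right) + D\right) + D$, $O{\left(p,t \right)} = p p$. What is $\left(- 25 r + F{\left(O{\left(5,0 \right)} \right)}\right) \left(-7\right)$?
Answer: $- \frac{665}{2} \approx -332.5$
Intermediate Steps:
$O{\left(p,t \right)} = p^{2}$
$F{\left(D \right)} = 2 D$ ($F{\left(D \right)} = \left(0 + D\right) + D = D + D = 2 D$)
$r = \frac{1}{10}$ ($r = \frac{1}{16 - 6} = \frac{1}{10} \approx 0.1$)
$\left(- 25 r + F{\left(O{\left(5,0 \right)} \right)}\right) \left(-7\right) = \left(\left(-25\right) \frac{1}{10} + 2 \cdot 5^{2}\right) \left(-7\right) = \left(- \frac{5}{2} + 2 \cdot 25\right) \left(-7\right) = \left(- \frac{5}{2} + 50\right) \left(-7\right) = \frac{95}{2} \left(-7\right) = - \frac{665}{2}$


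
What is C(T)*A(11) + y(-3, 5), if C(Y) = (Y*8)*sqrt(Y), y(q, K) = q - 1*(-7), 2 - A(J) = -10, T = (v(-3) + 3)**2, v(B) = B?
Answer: 4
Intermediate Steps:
T = 0 (T = (-3 + 3)**2 = 0**2 = 0)
A(J) = 12 (A(J) = 2 - 1*(-10) = 2 + 10 = 12)
y(q, K) = 7 + q (y(q, K) = q + 7 = 7 + q)
C(Y) = 8*Y**(3/2) (C(Y) = (8*Y)*sqrt(Y) = 8*Y**(3/2))
C(T)*A(11) + y(-3, 5) = (8*0**(3/2))*12 + (7 - 3) = (8*0)*12 + 4 = 0*12 + 4 = 0 + 4 = 4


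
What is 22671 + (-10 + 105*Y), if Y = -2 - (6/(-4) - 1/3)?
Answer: 45287/2 ≈ 22644.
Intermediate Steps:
Y = -⅙ (Y = -2 - (6*(-¼) - 1*⅓) = -2 - (-3/2 - ⅓) = -2 - 1*(-11/6) = -2 + 11/6 = -⅙ ≈ -0.16667)
22671 + (-10 + 105*Y) = 22671 + (-10 + 105*(-⅙)) = 22671 + (-10 - 35/2) = 22671 - 55/2 = 45287/2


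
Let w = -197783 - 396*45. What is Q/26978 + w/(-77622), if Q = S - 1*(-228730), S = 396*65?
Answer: 12784504037/1047043158 ≈ 12.210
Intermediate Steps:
S = 25740
w = -215603 (w = -197783 - 17820 = -215603)
Q = 254470 (Q = 25740 - 1*(-228730) = 25740 + 228730 = 254470)
Q/26978 + w/(-77622) = 254470/26978 - 215603/(-77622) = 254470*(1/26978) - 215603*(-1/77622) = 127235/13489 + 215603/77622 = 12784504037/1047043158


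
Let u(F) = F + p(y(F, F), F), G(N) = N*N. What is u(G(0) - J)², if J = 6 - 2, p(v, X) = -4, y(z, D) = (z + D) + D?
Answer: 64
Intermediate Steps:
y(z, D) = z + 2*D (y(z, D) = (D + z) + D = z + 2*D)
J = 4
G(N) = N²
u(F) = -4 + F (u(F) = F - 4 = -4 + F)
u(G(0) - J)² = (-4 + (0² - 1*4))² = (-4 + (0 - 4))² = (-4 - 4)² = (-8)² = 64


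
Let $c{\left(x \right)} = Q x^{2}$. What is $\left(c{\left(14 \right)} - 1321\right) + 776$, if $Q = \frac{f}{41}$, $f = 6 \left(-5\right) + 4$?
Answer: $- \frac{27441}{41} \approx -669.29$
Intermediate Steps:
$f = -26$ ($f = -30 + 4 = -26$)
$Q = - \frac{26}{41} \approx -0.63415$
$c{\left(x \right)} = - \frac{26 x^{2}}{41}$
$\left(c{\left(14 \right)} - 1321\right) + 776 = \left(- \frac{26 \cdot 14^{2}}{41} - 1321\right) + 776 = \left(\left(- \frac{26}{41}\right) 196 - 1321\right) + 776 = \left(- \frac{5096}{41} - 1321\right) + 776 = - \frac{59257}{41} + 776 = - \frac{27441}{41}$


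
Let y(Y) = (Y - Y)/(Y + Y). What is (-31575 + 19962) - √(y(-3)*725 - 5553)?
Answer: -11613 - 3*I*√617 ≈ -11613.0 - 74.518*I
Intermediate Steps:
y(Y) = 0 (y(Y) = 0/((2*Y)) = 0*(1/(2*Y)) = 0)
(-31575 + 19962) - √(y(-3)*725 - 5553) = (-31575 + 19962) - √(0*725 - 5553) = -11613 - √(0 - 5553) = -11613 - √(-5553) = -11613 - 3*I*√617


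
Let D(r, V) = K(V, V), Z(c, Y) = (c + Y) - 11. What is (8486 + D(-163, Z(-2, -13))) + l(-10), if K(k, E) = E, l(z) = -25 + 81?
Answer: 8516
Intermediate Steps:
l(z) = 56
Z(c, Y) = -11 + Y + c (Z(c, Y) = (Y + c) - 11 = -11 + Y + c)
D(r, V) = V
(8486 + D(-163, Z(-2, -13))) + l(-10) = (8486 + (-11 - 13 - 2)) + 56 = (8486 - 26) + 56 = 8460 + 56 = 8516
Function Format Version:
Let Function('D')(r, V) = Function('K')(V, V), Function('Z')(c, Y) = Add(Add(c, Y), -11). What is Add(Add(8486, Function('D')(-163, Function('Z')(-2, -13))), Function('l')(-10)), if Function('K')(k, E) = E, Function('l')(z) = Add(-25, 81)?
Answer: 8516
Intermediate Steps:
Function('l')(z) = 56
Function('Z')(c, Y) = Add(-11, Y, c) (Function('Z')(c, Y) = Add(Add(Y, c), -11) = Add(-11, Y, c))
Function('D')(r, V) = V
Add(Add(8486, Function('D')(-163, Function('Z')(-2, -13))), Function('l')(-10)) = Add(Add(8486, Add(-11, -13, -2)), 56) = Add(Add(8486, -26), 56) = Add(8460, 56) = 8516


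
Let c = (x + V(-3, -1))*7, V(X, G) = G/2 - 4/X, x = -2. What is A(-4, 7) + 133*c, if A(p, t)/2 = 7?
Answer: -6433/6 ≈ -1072.2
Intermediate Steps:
A(p, t) = 14 (A(p, t) = 2*7 = 14)
V(X, G) = G/2 - 4/X (V(X, G) = G*(½) - 4/X = G/2 - 4/X)
c = -49/6 (c = (-2 + ((½)*(-1) - 4/(-3)))*7 = (-2 + (-½ - 4*(-⅓)))*7 = (-2 + (-½ + 4/3))*7 = (-2 + ⅚)*7 = -7/6*7 = -49/6 ≈ -8.1667)
A(-4, 7) + 133*c = 14 + 133*(-49/6) = 14 - 6517/6 = -6433/6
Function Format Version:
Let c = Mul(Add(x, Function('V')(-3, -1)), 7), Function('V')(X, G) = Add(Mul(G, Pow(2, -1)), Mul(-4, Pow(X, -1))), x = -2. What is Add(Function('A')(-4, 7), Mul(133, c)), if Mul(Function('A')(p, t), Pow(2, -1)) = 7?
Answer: Rational(-6433, 6) ≈ -1072.2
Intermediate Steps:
Function('A')(p, t) = 14 (Function('A')(p, t) = Mul(2, 7) = 14)
Function('V')(X, G) = Add(Mul(Rational(1, 2), G), Mul(-4, Pow(X, -1))) (Function('V')(X, G) = Add(Mul(G, Rational(1, 2)), Mul(-4, Pow(X, -1))) = Add(Mul(Rational(1, 2), G), Mul(-4, Pow(X, -1))))
c = Rational(-49, 6) (c = Mul(Add(-2, Add(Mul(Rational(1, 2), -1), Mul(-4, Pow(-3, -1)))), 7) = Mul(Add(-2, Add(Rational(-1, 2), Mul(-4, Rational(-1, 3)))), 7) = Mul(Add(-2, Add(Rational(-1, 2), Rational(4, 3))), 7) = Mul(Add(-2, Rational(5, 6)), 7) = Mul(Rational(-7, 6), 7) = Rational(-49, 6) ≈ -8.1667)
Add(Function('A')(-4, 7), Mul(133, c)) = Add(14, Mul(133, Rational(-49, 6))) = Add(14, Rational(-6517, 6)) = Rational(-6433, 6)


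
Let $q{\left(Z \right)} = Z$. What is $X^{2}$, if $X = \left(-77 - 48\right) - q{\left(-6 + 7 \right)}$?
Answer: $15876$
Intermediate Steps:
$X = -126$ ($X = \left(-77 - 48\right) - \left(-6 + 7\right) = -125 - 1 = -126$)
$X^{2} = \left(-126\right)^{2} = 15876$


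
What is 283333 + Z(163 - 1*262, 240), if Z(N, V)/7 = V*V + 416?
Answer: 689445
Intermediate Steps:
Z(N, V) = 2912 + 7*V² (Z(N, V) = 7*(V*V + 416) = 7*(V² + 416) = 7*(416 + V²) = 2912 + 7*V²)
283333 + Z(163 - 1*262, 240) = 283333 + (2912 + 7*240²) = 283333 + (2912 + 7*57600) = 283333 + (2912 + 403200) = 283333 + 406112 = 689445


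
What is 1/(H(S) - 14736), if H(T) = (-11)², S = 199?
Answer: -1/14615 ≈ -6.8423e-5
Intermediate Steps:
H(T) = 121
1/(H(S) - 14736) = 1/(121 - 14736) = 1/(-14615) = -1/14615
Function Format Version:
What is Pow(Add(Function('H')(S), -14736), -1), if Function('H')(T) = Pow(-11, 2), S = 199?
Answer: Rational(-1, 14615) ≈ -6.8423e-5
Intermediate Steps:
Function('H')(T) = 121
Pow(Add(Function('H')(S), -14736), -1) = Pow(Add(121, -14736), -1) = Pow(-14615, -1) = Rational(-1, 14615)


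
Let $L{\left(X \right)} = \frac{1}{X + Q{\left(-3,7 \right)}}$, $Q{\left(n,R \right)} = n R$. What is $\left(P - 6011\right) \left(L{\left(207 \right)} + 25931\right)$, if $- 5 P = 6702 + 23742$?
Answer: $- \frac{291796780333}{930} \approx -3.1376 \cdot 10^{8}$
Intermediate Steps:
$P = - \frac{30444}{5}$ ($P = - \frac{6702 + 23742}{5} = \left(- \frac{1}{5}\right) 30444 = - \frac{30444}{5} \approx -6088.8$)
$Q{\left(n,R \right)} = R n$
$L{\left(X \right)} = \frac{1}{-21 + X}$ ($L{\left(X \right)} = \frac{1}{X + 7 \left(-3\right)} = \frac{1}{X - 21} = \frac{1}{-21 + X}$)
$\left(P - 6011\right) \left(L{\left(207 \right)} + 25931\right) = \left(- \frac{30444}{5} - 6011\right) \left(\frac{1}{-21 + 207} + 25931\right) = - \frac{60499 \left(\frac{1}{186} + 25931\right)}{5} = \left(- \frac{60499}{5}\right) \frac{4823167}{186} = - \frac{291796780333}{930}$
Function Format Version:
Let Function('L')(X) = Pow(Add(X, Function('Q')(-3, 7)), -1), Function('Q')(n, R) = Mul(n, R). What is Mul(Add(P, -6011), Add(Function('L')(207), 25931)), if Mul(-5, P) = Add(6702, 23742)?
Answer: Rational(-291796780333, 930) ≈ -3.1376e+8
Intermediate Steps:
P = Rational(-30444, 5) (P = Mul(Rational(-1, 5), Add(6702, 23742)) = Mul(Rational(-1, 5), 30444) = Rational(-30444, 5) ≈ -6088.8)
Function('Q')(n, R) = Mul(R, n)
Function('L')(X) = Pow(Add(-21, X), -1) (Function('L')(X) = Pow(Add(X, Mul(7, -3)), -1) = Pow(Add(X, -21), -1) = Pow(Add(-21, X), -1))
Mul(Add(P, -6011), Add(Function('L')(207), 25931)) = Mul(Add(Rational(-30444, 5), -6011), Add(Pow(Add(-21, 207), -1), 25931)) = Mul(Rational(-60499, 5), Add(Pow(186, -1), 25931)) = Mul(Rational(-60499, 5), Add(Rational(1, 186), 25931)) = Mul(Rational(-60499, 5), Rational(4823167, 186)) = Rational(-291796780333, 930)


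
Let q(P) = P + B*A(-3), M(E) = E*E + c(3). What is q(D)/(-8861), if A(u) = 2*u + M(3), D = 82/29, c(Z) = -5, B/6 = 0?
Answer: -82/256969 ≈ -0.00031910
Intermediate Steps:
B = 0 (B = 6*0 = 0)
M(E) = -5 + E² (M(E) = E*E - 5 = E² - 5 = -5 + E²)
D = 82/29 (D = 82*(1/29) = 82/29 ≈ 2.8276)
A(u) = 4 + 2*u (A(u) = 2*u + (-5 + 3²) = 2*u + (-5 + 9) = 2*u + 4 = 4 + 2*u)
q(P) = P (q(P) = P + 0*(4 + 2*(-3)) = P + 0*(4 - 6) = P + 0*(-2) = P + 0 = P)
q(D)/(-8861) = (82/29)/(-8861) = (82/29)*(-1/8861) = -82/256969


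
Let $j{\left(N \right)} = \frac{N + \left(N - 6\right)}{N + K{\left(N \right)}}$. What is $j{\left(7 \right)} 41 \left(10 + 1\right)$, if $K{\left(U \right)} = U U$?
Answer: $\frac{451}{7} \approx 64.429$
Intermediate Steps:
$K{\left(U \right)} = U^{2}$
$j{\left(N \right)} = \frac{-6 + 2 N}{N + N^{2}}$ ($j{\left(N \right)} = \frac{N + \left(N - 6\right)}{N + N^{2}} = \frac{N + \left(-6 + N\right)}{N + N^{2}} = \frac{-6 + 2 N}{N + N^{2}}$)
$j{\left(7 \right)} 41 \left(10 + 1\right) = \frac{2 \left(-3 + 7\right)}{7 \left(1 + 7\right)} 41 \left(10 + 1\right) = 2 \cdot \frac{1}{7} \cdot \frac{1}{8} \cdot 4 \cdot 41 \cdot 11 = \frac{1}{7} \cdot 41 \cdot 11 = \frac{41}{7} \cdot 11 = \frac{451}{7}$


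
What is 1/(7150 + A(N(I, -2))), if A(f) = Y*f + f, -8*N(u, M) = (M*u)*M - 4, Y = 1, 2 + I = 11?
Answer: 1/7142 ≈ 0.00014002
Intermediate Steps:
I = 9 (I = -2 + 11 = 9)
N(u, M) = 1/2 - u*M**2/8 (N(u, M) = -((M*u)*M - 4)/8 = -(u*M**2 - 4)/8 = -(-4 + u*M**2)/8 = 1/2 - u*M**2/8)
A(f) = 2*f (A(f) = 1*f + f = f + f = 2*f)
1/(7150 + A(N(I, -2))) = 1/(7150 + 2*(1/2 - 1/8*9*(-2)**2)) = 1/(7150 + 2*(1/2 - 1/8*9*4)) = 1/(7150 + 2*(1/2 - 9/2)) = 1/(7150 + 2*(-4)) = 1/(7150 - 8) = 1/7142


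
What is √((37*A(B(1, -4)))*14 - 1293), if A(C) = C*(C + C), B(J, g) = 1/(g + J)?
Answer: I*√10601/3 ≈ 34.32*I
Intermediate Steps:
B(J, g) = 1/(J + g)
A(C) = 2*C² (A(C) = C*(2*C) = 2*C²)
√((37*A(B(1, -4)))*14 - 1293) = √((37*(2*(1/(1 - 4))²))*14 - 1293) = √((37*(2*(1/(-3))²))*14 - 1293) = √((37*(2*(-⅓)²))*14 - 1293) = √((37*(2*(⅑)))*14 - 1293) = √((37*(2/9))*14 - 1293) = √((74/9)*14 - 1293) = √(1036/9 - 1293) = √(-10601/9) = I*√10601/3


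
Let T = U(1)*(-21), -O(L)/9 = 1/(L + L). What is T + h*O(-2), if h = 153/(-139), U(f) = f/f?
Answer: -13053/556 ≈ -23.477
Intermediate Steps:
U(f) = 1
O(L) = -9/(2*L) (O(L) = -9/(L + L) = -9*1/(2*L) = -9/(2*L))
h = -153/139 (h = 153*(-1/139) = -153/139 ≈ -1.1007)
T = -21 (T = 1*(-21) = -21)
T + h*O(-2) = -21 - (-1377)/(278*(-2)) = -21 - (-1377)*(-1)/(278*2) = -21 - 153/139*9/4 = -21 - 1377/556 = -13053/556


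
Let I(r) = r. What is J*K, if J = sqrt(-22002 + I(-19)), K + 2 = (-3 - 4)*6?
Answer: -836*I*sqrt(61) ≈ -6529.4*I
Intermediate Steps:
K = -44 (K = -2 + (-3 - 4)*6 = -2 - 7*6 = -2 - 42 = -44)
J = 19*I*sqrt(61) (J = sqrt(-22002 - 19) = sqrt(-22021) = 19*I*sqrt(61) ≈ 148.39*I)
J*K = (19*I*sqrt(61))*(-44) = -836*I*sqrt(61)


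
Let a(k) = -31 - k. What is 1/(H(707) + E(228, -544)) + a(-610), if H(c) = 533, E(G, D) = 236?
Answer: 445252/769 ≈ 579.00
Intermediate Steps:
1/(H(707) + E(228, -544)) + a(-610) = 1/(533 + 236) + (-31 - 1*(-610)) = 1/769 + (-31 + 610) = 1/769 + 579 = 445252/769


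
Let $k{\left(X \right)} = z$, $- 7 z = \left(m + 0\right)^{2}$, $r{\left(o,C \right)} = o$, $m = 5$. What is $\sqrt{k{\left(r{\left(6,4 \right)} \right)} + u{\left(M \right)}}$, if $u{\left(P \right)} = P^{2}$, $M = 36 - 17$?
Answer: $\frac{3 \sqrt{1946}}{7} \approx 18.906$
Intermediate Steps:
$z = - \frac{25}{7}$ ($z = - \frac{\left(5 + 0\right)^{2}}{7} = - \frac{5^{2}}{7} = \left(- \frac{1}{7}\right) 25 = - \frac{25}{7} \approx -3.5714$)
$k{\left(X \right)} = - \frac{25}{7}$
$M = 19$
$\sqrt{k{\left(r{\left(6,4 \right)} \right)} + u{\left(M \right)}} = \sqrt{- \frac{25}{7} + 19^{2}} = \sqrt{- \frac{25}{7} + 361} = \sqrt{\frac{2502}{7}} = \frac{3 \sqrt{1946}}{7}$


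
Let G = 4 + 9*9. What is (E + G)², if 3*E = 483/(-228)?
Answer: 369369961/51984 ≈ 7105.5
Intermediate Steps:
G = 85 (G = 4 + 81 = 85)
E = -161/228 (E = (483/(-228))/3 = (483*(-1/228))/3 = (⅓)*(-161/76) = -161/228 ≈ -0.70614)
(E + G)² = (-161/228 + 85)² = (19219/228)² = 369369961/51984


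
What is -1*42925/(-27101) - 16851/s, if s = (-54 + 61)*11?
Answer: -453373726/2086777 ≈ -217.26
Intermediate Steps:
s = 77 (s = 7*11 = 77)
-1*42925/(-27101) - 16851/s = -1*42925/(-27101) - 16851/77 = -42925*(-1/27101) - 16851*1/77 = 42925/27101 - 16851/77 = -453373726/2086777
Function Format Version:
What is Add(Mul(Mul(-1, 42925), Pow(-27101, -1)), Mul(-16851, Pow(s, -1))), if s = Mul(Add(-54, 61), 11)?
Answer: Rational(-453373726, 2086777) ≈ -217.26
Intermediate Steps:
s = 77 (s = Mul(7, 11) = 77)
Add(Mul(Mul(-1, 42925), Pow(-27101, -1)), Mul(-16851, Pow(s, -1))) = Add(Mul(Mul(-1, 42925), Pow(-27101, -1)), Mul(-16851, Pow(77, -1))) = Add(Mul(-42925, Rational(-1, 27101)), Mul(-16851, Rational(1, 77))) = Add(Rational(42925, 27101), Rational(-16851, 77)) = Rational(-453373726, 2086777)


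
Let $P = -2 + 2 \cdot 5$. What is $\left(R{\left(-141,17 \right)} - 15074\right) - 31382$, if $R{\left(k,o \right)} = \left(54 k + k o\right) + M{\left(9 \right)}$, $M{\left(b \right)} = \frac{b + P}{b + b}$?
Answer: $- \frac{1016389}{18} \approx -56466.0$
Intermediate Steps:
$P = 8$ ($P = -2 + 10 = 8$)
$M{\left(b \right)} = \frac{8 + b}{2 b}$ ($M{\left(b \right)} = \frac{b + 8}{b + b} = \frac{8 + b}{2 b}$)
$R{\left(k,o \right)} = \frac{17}{18} + 54 k + k o$ ($R{\left(k,o \right)} = \left(54 k + k o\right) + \frac{8 + 9}{2 \cdot 9} = \left(54 k + k o\right) + \frac{1}{2} \cdot \frac{1}{9} \cdot 17 = \left(54 k + k o\right) + \frac{17}{18} = \frac{17}{18} + 54 k + k o$)
$\left(R{\left(-141,17 \right)} - 15074\right) - 31382 = \left(\left(\frac{17}{18} + 54 \left(-141\right) - 2397\right) - 15074\right) - 31382 = \left(\left(\frac{17}{18} - 7614 - 2397\right) - 15074\right) - 31382 = \left(- \frac{180181}{18} - 15074\right) - 31382 = - \frac{451513}{18} - 31382 = - \frac{1016389}{18}$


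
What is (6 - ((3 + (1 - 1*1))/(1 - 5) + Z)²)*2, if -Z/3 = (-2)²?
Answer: -2505/8 ≈ -313.13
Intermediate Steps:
Z = -12 (Z = -3*(-2)² = -3*4 = -12)
(6 - ((3 + (1 - 1*1))/(1 - 5) + Z)²)*2 = (6 - ((3 + (1 - 1*1))/(1 - 5) - 12)²)*2 = (6 - ((3 + (1 - 1))/(-4) - 12)²)*2 = (6 - ((3 + 0)*(-¼) - 12)²)*2 = (6 - (3*(-¼) - 12)²)*2 = (6 - (-¾ - 12)²)*2 = (6 - (-51/4)²)*2 = (6 - 1*2601/16)*2 = (6 - 2601/16)*2 = -2505/16*2 = -2505/8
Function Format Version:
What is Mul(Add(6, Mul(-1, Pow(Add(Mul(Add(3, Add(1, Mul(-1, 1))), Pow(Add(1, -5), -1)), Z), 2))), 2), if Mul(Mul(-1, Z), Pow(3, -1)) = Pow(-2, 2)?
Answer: Rational(-2505, 8) ≈ -313.13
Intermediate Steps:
Z = -12 (Z = Mul(-3, Pow(-2, 2)) = Mul(-3, 4) = -12)
Mul(Add(6, Mul(-1, Pow(Add(Mul(Add(3, Add(1, Mul(-1, 1))), Pow(Add(1, -5), -1)), Z), 2))), 2) = Mul(Add(6, Mul(-1, Pow(Add(Mul(Add(3, Add(1, Mul(-1, 1))), Pow(Add(1, -5), -1)), -12), 2))), 2) = Mul(Add(6, Mul(-1, Pow(Add(Mul(Add(3, Add(1, -1)), Pow(-4, -1)), -12), 2))), 2) = Mul(Add(6, Mul(-1, Pow(Add(Mul(Add(3, 0), Rational(-1, 4)), -12), 2))), 2) = Mul(Add(6, Mul(-1, Pow(Add(Mul(3, Rational(-1, 4)), -12), 2))), 2) = Mul(Add(6, Mul(-1, Pow(Add(Rational(-3, 4), -12), 2))), 2) = Mul(Add(6, Mul(-1, Pow(Rational(-51, 4), 2))), 2) = Mul(Add(6, Mul(-1, Rational(2601, 16))), 2) = Mul(Add(6, Rational(-2601, 16)), 2) = Mul(Rational(-2505, 16), 2) = Rational(-2505, 8)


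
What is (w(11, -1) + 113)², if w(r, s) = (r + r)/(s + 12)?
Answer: 13225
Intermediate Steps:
w(r, s) = 2*r/(12 + s) (w(r, s) = (2*r)/(12 + s) = 2*r/(12 + s))
(w(11, -1) + 113)² = (2*11/(12 - 1) + 113)² = (2*11/11 + 113)² = (2*11*(1/11) + 113)² = (2 + 113)² = 115² = 13225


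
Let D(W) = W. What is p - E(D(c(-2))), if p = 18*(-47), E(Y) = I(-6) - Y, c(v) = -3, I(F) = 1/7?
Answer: -5944/7 ≈ -849.14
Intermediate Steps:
I(F) = ⅐
E(Y) = ⅐ - Y
p = -846
p - E(D(c(-2))) = -846 - (⅐ - 1*(-3)) = -846 - (⅐ + 3) = -846 - 1*22/7 = -846 - 22/7 = -5944/7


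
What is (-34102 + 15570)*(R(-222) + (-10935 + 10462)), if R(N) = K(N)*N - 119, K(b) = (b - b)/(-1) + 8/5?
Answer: 87767552/5 ≈ 1.7554e+7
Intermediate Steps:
K(b) = 8/5 (K(b) = 0*(-1) + 8*(⅕) = 0 + 8/5 = 8/5)
R(N) = -119 + 8*N/5 (R(N) = 8*N/5 - 119 = -119 + 8*N/5)
(-34102 + 15570)*(R(-222) + (-10935 + 10462)) = (-34102 + 15570)*((-119 + (8/5)*(-222)) + (-10935 + 10462)) = -18532*((-119 - 1776/5) - 473) = -18532*(-2371/5 - 473) = -18532*(-4736/5) = 87767552/5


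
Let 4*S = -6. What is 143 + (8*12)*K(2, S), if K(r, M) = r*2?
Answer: 527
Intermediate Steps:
S = -3/2 (S = (¼)*(-6) = -3/2 ≈ -1.5000)
K(r, M) = 2*r
143 + (8*12)*K(2, S) = 143 + (8*12)*(2*2) = 143 + 96*4 = 143 + 384 = 527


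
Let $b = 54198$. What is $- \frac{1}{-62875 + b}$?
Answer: $\frac{1}{8677} \approx 0.00011525$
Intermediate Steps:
$- \frac{1}{-62875 + b} = - \frac{1}{-62875 + 54198} = - \frac{1}{-8677} = \left(-1\right) \left(- \frac{1}{8677}\right) = \frac{1}{8677}$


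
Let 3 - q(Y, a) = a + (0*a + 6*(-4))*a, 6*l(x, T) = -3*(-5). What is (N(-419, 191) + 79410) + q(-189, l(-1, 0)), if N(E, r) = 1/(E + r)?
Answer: 18119273/228 ≈ 79471.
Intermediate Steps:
l(x, T) = 5/2 (l(x, T) = (-3*(-5))/6 = (⅙)*15 = 5/2)
q(Y, a) = 3 + 23*a (q(Y, a) = 3 - (a + (0*a + 6*(-4))*a) = 3 - (a + (0 - 24)*a) = 3 - (a - 24*a) = 3 - (-23)*a = 3 + 23*a)
(N(-419, 191) + 79410) + q(-189, l(-1, 0)) = (1/(-419 + 191) + 79410) + (3 + 23*(5/2)) = (1/(-228) + 79410) + (3 + 115/2) = (-1/228 + 79410) + 121/2 = 18105479/228 + 121/2 = 18119273/228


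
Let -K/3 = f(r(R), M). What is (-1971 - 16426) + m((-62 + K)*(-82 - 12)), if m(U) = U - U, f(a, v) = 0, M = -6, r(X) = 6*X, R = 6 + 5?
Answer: -18397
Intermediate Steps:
R = 11
K = 0 (K = -3*0 = 0)
m(U) = 0
(-1971 - 16426) + m((-62 + K)*(-82 - 12)) = (-1971 - 16426) + 0 = -18397 + 0 = -18397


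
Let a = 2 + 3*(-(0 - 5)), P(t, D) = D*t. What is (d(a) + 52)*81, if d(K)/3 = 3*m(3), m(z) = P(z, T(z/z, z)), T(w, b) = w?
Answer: 6399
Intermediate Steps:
m(z) = z (m(z) = (z/z)*z = 1*z = z)
a = 17 (a = 2 + 3*(-1*(-5)) = 2 + 3*5 = 2 + 15 = 17)
d(K) = 27 (d(K) = 3*(3*3) = 3*9 = 27)
(d(a) + 52)*81 = (27 + 52)*81 = 79*81 = 6399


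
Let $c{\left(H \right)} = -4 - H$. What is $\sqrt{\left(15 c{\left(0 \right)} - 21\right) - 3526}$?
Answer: $i \sqrt{3607} \approx 60.058 i$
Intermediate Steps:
$\sqrt{\left(15 c{\left(0 \right)} - 21\right) - 3526} = \sqrt{\left(15 \left(-4 - 0\right) - 21\right) - 3526} = \sqrt{\left(15 \left(-4 + 0\right) - 21\right) - 3526} = \sqrt{\left(15 \left(-4\right) - 21\right) - 3526} = \sqrt{\left(-60 - 21\right) - 3526} = \sqrt{-81 - 3526} = \sqrt{-3607} = i \sqrt{3607}$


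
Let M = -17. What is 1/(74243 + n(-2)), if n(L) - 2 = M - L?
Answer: 1/74230 ≈ 1.3472e-5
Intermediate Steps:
n(L) = -15 - L (n(L) = 2 + (-17 - L) = -15 - L)
1/(74243 + n(-2)) = 1/(74243 + (-15 - 1*(-2))) = 1/(74243 + (-15 + 2)) = 1/(74243 - 13) = 1/74230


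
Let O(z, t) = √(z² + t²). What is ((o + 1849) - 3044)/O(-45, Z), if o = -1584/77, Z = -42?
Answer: -8509*√421/8841 ≈ -19.748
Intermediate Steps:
o = -144/7 (o = -1584/77 = -8*18/7 = -144/7 ≈ -20.571)
O(z, t) = √(t² + z²)
((o + 1849) - 3044)/O(-45, Z) = ((-144/7 + 1849) - 3044)/(√((-42)² + (-45)²)) = (12799/7 - 3044)/(√(1764 + 2025)) = -8509*√421/1263/7 = -8509*√421/8841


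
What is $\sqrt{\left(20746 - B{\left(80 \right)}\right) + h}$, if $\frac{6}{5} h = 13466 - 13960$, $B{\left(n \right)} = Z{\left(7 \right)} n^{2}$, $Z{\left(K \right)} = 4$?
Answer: $\frac{i \sqrt{47391}}{3} \approx 72.565 i$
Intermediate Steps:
$B{\left(n \right)} = 4 n^{2}$
$h = - \frac{1235}{3}$ ($h = \frac{5 \left(13466 - 13960\right)}{6} = \frac{5}{6} \left(-494\right) = - \frac{1235}{3} \approx -411.67$)
$\sqrt{\left(20746 - B{\left(80 \right)}\right) + h} = \sqrt{\left(20746 - 4 \cdot 80^{2}\right) - \frac{1235}{3}} = \sqrt{\left(20746 - 4 \cdot 6400\right) - \frac{1235}{3}} = \sqrt{\left(20746 - 25600\right) - \frac{1235}{3}} = \sqrt{-4854 - \frac{1235}{3}} = \sqrt{- \frac{15797}{3}} = \frac{i \sqrt{47391}}{3}$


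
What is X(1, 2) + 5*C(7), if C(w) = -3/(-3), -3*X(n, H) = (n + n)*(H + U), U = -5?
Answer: 7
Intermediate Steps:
X(n, H) = -2*n*(-5 + H)/3 (X(n, H) = -(n + n)*(H - 5)/3 = -2*n*(-5 + H)/3)
C(w) = 1 (C(w) = -3*(-⅓) = 1)
X(1, 2) + 5*C(7) = (⅔)*1*(5 - 1*2) + 5*1 = (⅔)*1*(5 - 2) + 5 = (⅔)*1*3 + 5 = 2 + 5 = 7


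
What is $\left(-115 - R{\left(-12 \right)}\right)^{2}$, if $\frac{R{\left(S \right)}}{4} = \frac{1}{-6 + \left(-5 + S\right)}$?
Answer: $\frac{6974881}{529} \approx 13185.0$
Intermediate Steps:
$R{\left(S \right)} = \frac{4}{-11 + S}$ ($R{\left(S \right)} = \frac{4}{-6 + \left(-5 + S\right)} = \frac{4}{-11 + S}$)
$\left(-115 - R{\left(-12 \right)}\right)^{2} = \left(-115 - \frac{4}{-11 - 12}\right)^{2} = \left(-115 - \frac{4}{-23}\right)^{2} = \left(-115 - 4 \left(- \frac{1}{23}\right)\right)^{2} = \left(-115 - - \frac{4}{23}\right)^{2} = \left(-115 + \frac{4}{23}\right)^{2} = \left(- \frac{2641}{23}\right)^{2} = \frac{6974881}{529}$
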